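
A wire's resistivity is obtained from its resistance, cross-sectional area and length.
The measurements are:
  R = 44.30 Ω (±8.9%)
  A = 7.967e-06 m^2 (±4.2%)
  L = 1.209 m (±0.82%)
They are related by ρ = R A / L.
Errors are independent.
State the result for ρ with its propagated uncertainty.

ρ is a product of powers, so relative uncertainties combine in quadrature:
  (1·δR/R)² = (1×0.0890)² = 0.00792;  (1·δA/A)² = (1×0.0420)² = 0.00176;  (-1·δL/L)² = (-1×0.00820)² = 6.72e-05
δρ/ρ = √(0.00975) = 0.0988
ρ = 0.0002919 Ω·m, so δρ = 0.0988 × 0.0002919 = 2.88e-05 Ω·m.

(2.919 ± 0.288) × 10^-4 Ω·m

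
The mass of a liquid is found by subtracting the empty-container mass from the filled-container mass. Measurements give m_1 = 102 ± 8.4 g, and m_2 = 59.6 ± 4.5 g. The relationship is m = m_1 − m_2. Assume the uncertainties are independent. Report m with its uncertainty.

42.4 ± 9.53 g

m is a linear combination, so absolute uncertainties add in quadrature:
  (δm_1)² = 70.6;  (δm_2)² = 20.2
δm = √(90.8) = 9.53 g
m = 42.4 g.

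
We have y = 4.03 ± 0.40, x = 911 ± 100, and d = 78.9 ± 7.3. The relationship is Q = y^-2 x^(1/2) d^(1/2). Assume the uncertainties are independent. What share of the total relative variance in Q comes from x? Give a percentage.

(δQ/Q)² = (-2·δy/y)² + (½·δx/x)² + (½·δd/d)²
  y term: (-2×0.0993)² = 0.0394
  x term: (0.5×0.110)² = 0.00301
  d term: (0.5×0.0925)² = 0.00214
Total = 0.0446. Share from x = 0.00301/0.0446 = 0.0676.

6.76%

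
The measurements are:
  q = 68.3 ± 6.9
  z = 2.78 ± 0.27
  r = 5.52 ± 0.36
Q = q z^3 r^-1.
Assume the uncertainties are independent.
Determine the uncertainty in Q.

Since Q is a product/quotient, work with relative uncertainties:
  (1·δq/q)² = (1×0.101)² = 0.0102;  (3·δz/z)² = (3×0.0971)² = 0.0849;  (-1·δr/r)² = (-1×0.0652)² = 0.00425
δQ/Q = √(0.0994) = 0.315
Q = 266, so δQ = 0.315 × 266 = 83.8.

83.8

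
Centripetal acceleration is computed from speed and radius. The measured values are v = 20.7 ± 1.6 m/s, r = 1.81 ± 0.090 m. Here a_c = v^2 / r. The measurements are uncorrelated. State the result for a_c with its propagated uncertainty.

237 ± 38.4 m/s^2

For a monomial a_c ∝ v^2, r^-1, fractional errors add in quadrature:
  (2·δv/v)² = (2×0.0773)² = 0.0239;  (-1·δr/r)² = (-1×0.0497)² = 0.00247
δa_c/a_c = √(0.0264) = 0.162
a_c = 237 m/s^2, so δa_c = 0.162 × 237 = 38.4 m/s^2.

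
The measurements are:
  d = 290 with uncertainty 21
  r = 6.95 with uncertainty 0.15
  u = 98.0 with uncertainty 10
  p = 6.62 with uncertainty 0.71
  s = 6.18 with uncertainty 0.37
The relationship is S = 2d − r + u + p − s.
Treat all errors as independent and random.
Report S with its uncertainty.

For a sum/difference, combine absolute errors in quadrature:
  (2·δd)² = 1760;  (δr)² = 0.0225;  (δu)² = 100;  (δp)² = 0.504;  (δs)² = 0.137
δS = √(1860) = 43.2
S = 671.

671 ± 43.2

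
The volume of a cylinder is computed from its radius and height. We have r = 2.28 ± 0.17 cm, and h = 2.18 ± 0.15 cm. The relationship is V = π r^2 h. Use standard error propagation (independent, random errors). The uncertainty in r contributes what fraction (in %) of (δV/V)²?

(δV/V)² = (2·δr/r)² + (1·δh/h)²
  r term: (2×0.0746)² = 0.0222
  h term: (1×0.0688)² = 0.00473
Total = 0.0270. Share from r = 0.0222/0.0270 = 0.824.

82.4%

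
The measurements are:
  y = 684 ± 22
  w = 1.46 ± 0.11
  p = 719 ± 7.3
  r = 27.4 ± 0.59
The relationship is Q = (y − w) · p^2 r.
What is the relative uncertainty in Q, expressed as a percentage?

4.38%

Let u = y − w = 683. δu = √(δy² + δw²) = √(484 + 0.0121) = 22.0, so δu/u = 0.0322.
Q is then a monomial in u, p, r:
δQ/Q = √((δu/u)² + (2·δp/p)² + (1·δr/r)²) = √(0.00104 + 0.000412 + 0.000464) = 0.0438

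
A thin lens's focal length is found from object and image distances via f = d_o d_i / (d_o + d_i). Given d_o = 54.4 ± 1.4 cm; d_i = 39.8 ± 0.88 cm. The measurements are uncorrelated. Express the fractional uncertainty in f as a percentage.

1.68%

∂f/∂d_o = (d_i/(d_o+d_i))² = 0.179;  ∂f/∂d_i = (d_o/(d_o+d_i))² = 0.334
δf = √((∂f/∂d_o · δd_o)² + (∂f/∂d_i · δd_i)²) = √(0.0625 + 0.0861) = 0.385 cm
f = 23.0 cm, so δf/f = 0.385/23.0 = 0.0168.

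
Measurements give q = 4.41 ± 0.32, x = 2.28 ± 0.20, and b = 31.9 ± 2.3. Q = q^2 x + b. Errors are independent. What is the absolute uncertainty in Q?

7.86

Let p = q^2·x = 44.3. δp/p = √((2·δq/q)² + (1·δx/x)²) = √(0.0211 + 0.00769) = 0.170, so δp = 7.52.
Q = p + b: δQ = √(δp² + δb²) = √(56.5 + 5.29) = 7.86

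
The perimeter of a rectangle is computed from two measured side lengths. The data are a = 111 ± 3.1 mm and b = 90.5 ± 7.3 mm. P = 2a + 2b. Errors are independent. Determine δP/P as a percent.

3.94%

For a sum/difference, combine absolute errors in quadrature:
  (2·δa)² = 38.4;  (2·δb)² = 213
δP = √(252) = 15.9 mm
P = 403 mm, so δP/P = 15.9/403 = 0.0394.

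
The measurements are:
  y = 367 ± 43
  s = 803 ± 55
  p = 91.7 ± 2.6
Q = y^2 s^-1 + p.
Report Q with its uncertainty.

Let w = y^2·s^-1 = 168. δw/w = √((2·δy/y)² + (-1·δs/s)²) = √(0.0549 + 0.00469) = 0.244, so δw = 40.9.
Q = w + p: δQ = √(δw² + δp²) = √(1680 + 6.76) = 41.0
Q = 259.

259 ± 41.0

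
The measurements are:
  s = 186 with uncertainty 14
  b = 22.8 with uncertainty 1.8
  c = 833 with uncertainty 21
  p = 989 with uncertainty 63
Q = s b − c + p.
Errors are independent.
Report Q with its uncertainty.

4400 ± 467

Let w = s·b = 4240. δw/w = √((1·δs/s)² + (1·δb/b)²) = √(0.00567 + 0.00623) = 0.109, so δw = 463.
Q = w − c + p: δQ = √(δw² + δc² + δp²) = √(2.14e+05 + 441 + 3970) = 467
Q = 4400.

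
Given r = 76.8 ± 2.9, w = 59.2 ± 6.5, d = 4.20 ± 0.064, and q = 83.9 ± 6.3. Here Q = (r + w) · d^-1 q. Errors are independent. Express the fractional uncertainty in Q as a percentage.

9.28%

Let u = r + w = 136. δu = √(δr² + δw²) = √(8.41 + 42.2) = 7.12, so δu/u = 0.0523.
Q is then a monomial in u, d, q:
δQ/Q = √((δu/u)² + (-1·δd/d)² + (1·δq/q)²) = √(0.00274 + 0.000232 + 0.00564) = 0.0928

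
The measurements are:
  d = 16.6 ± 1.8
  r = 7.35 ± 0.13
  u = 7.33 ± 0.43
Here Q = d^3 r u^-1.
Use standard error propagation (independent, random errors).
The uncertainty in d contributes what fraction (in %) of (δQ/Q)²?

96.6%

(δQ/Q)² = (3·δd/d)² + (1·δr/r)² + (-1·δu/u)²
  d term: (3×0.108)² = 0.106
  r term: (1×0.0177)² = 0.000313
  u term: (-1×0.0587)² = 0.00344
Total = 0.110. Share from d = 0.106/0.110 = 0.966.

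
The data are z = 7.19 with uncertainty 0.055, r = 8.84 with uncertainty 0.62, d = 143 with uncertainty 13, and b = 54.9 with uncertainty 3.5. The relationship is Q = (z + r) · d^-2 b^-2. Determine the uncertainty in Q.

5.86e-08

Let u = z + r = 16.0. δu = √(δz² + δr²) = √(0.00302 + 0.384) = 0.622, so δu/u = 0.0388.
Q is then a monomial in u, d, b:
δQ/Q = √((δu/u)² + (-2·δd/d)² + (-2·δb/b)²) = √(0.00151 + 0.0331 + 0.0163) = 0.225
Q = 2.6e-07, so δQ = 0.225 × 2.6e-07 = 5.86e-08.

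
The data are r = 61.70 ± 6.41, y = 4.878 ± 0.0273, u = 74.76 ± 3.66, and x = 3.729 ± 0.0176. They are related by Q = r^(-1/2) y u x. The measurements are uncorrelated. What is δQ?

12.4

Since Q is a product/quotient, work with relative uncertainties:
  (−½·δr/r)² = (-0.5×0.104)² = 0.00270;  (1·δy/y)² = (1×0.00560)² = 3.13e-05;  (1·δu/u)² = (1×0.0490)² = 0.00240;  (1·δx/x)² = (1×0.00472)² = 2.23e-05
δQ/Q = √(0.00515) = 0.0718
Q = 173.1, so δQ = 0.0718 × 173.1 = 12.4.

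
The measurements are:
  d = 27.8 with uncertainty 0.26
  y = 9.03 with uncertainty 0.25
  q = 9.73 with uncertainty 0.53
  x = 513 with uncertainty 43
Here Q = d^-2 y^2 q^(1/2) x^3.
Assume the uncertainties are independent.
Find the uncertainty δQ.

1.15e+07

Q is a product of powers, so relative uncertainties combine in quadrature:
  (-2·δd/d)² = (-2×0.00935)² = 0.000350;  (2·δy/y)² = (2×0.0277)² = 0.00307;  (½·δq/q)² = (0.5×0.0545)² = 0.000742;  (3·δx/x)² = (3×0.0838)² = 0.0632
δQ/Q = √(0.0674) = 0.260
Q = 4.44e+07, so δQ = 0.260 × 4.44e+07 = 1.15e+07.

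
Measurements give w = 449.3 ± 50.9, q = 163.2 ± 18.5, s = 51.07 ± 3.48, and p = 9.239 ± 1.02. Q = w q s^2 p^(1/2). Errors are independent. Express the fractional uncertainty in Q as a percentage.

21.7%

Relative error in a monomial: (δQ/Q)² = Σ (nᵢ · δxᵢ/xᵢ)².
  (1·δw/w)² = (1×0.113)² = 0.0128;  (1·δq/q)² = (1×0.113)² = 0.0129;  (2·δs/s)² = (2×0.0681)² = 0.0186;  (½·δp/p)² = (0.5×0.110)² = 0.00305
δQ/Q = √(0.0473) = 0.217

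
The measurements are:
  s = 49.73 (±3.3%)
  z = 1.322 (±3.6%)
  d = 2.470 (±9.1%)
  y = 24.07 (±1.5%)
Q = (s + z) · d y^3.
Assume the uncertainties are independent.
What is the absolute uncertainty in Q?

1.87e+05

Let u = s + z = 51.05. δu = √(δs² + δz²) = √(2.69 + 0.00226) = 1.64, so δu/u = 0.0322.
Q is then a monomial in u, d, y:
δQ/Q = √((δu/u)² + (1·δd/d)² + (3·δy/y)²) = √(0.00103 + 0.00828 + 0.00202) = 0.106
Q = 1.758e+06, so δQ = 0.106 × 1.758e+06 = 1.87e+05.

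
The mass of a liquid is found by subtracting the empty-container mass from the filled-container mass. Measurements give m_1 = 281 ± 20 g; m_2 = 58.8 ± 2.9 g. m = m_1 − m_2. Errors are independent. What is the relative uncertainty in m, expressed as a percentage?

9.10%

m is a linear combination, so absolute uncertainties add in quadrature:
  (δm_1)² = 400;  (δm_2)² = 8.41
δm = √(408) = 20.2 g
m = 222 g, so δm/m = 20.2/222 = 0.0910.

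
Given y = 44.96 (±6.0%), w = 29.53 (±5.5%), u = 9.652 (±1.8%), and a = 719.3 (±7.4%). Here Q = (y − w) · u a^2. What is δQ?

1.95e+07

Let h = y − w = 15.43. δh = √(δy² + δw²) = √(7.28 + 2.64) = 3.15, so δh/h = 0.204.
Q is then a monomial in h, u, a:
δQ/Q = √((δh/h)² + (1·δu/u)² + (2·δa/a)²) = √(0.0416 + 0.000324 + 0.0219) = 0.253
Q = 7.706e+07, so δQ = 0.253 × 7.706e+07 = 1.95e+07.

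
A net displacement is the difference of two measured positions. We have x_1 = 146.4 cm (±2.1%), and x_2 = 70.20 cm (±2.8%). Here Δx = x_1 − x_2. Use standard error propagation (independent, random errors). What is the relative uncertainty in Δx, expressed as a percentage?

For a sum/difference, combine absolute errors in quadrature:
  (δx_1)² = 9.45;  (δx_2)² = 3.86
δΔx = √(13.3) = 3.65 cm
Δx = 76.20 cm, so δΔx/Δx = 3.65/76.20 = 0.0479.

4.79%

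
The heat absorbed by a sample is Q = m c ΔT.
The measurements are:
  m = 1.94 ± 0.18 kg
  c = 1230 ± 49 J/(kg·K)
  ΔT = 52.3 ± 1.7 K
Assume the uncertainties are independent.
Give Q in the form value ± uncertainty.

(1.25 ± 0.132) × 10^5 J

Since Q is a product/quotient, work with relative uncertainties:
  (1·δm/m)² = (1×0.0928)² = 0.00861;  (1·δc/c)² = (1×0.0398)² = 0.00159;  (1·δΔT/ΔT)² = (1×0.0325)² = 0.00106
δQ/Q = √(0.0113) = 0.106
Q = 1.25e+05 J, so δQ = 0.106 × 1.25e+05 = 13200 J.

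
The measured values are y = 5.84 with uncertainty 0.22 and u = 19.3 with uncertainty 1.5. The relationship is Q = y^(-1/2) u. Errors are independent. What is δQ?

Since Q is a product/quotient, work with relative uncertainties:
  (−½·δy/y)² = (-0.5×0.0377)² = 0.000355;  (1·δu/u)² = (1×0.0777)² = 0.00604
δQ/Q = √(0.00640) = 0.0800
Q = 7.99, so δQ = 0.0800 × 7.99 = 0.639.

0.639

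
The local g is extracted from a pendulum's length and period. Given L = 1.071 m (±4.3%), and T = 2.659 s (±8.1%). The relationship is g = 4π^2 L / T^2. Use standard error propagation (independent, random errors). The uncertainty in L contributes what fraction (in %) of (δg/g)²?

6.58%

(δg/g)² = (1·δL/L)² + (-2·δT/T)²
  L term: (1×0.0430)² = 0.00185
  T term: (-2×0.0810)² = 0.0262
Total = 0.0281. Share from L = 0.00185/0.0281 = 0.0658.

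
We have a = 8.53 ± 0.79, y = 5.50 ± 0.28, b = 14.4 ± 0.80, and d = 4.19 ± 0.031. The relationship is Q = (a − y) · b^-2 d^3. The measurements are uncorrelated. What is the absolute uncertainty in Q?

0.321

Let u = a − y = 3.03. δu = √(δa² + δy²) = √(0.624 + 0.0784) = 0.838, so δu/u = 0.277.
Q is then a monomial in u, b, d:
δQ/Q = √((δu/u)² + (-2·δb/b)² + (3·δd/d)²) = √(0.0765 + 0.0123 + 0.000493) = 0.299
Q = 1.07, so δQ = 0.299 × 1.07 = 0.321.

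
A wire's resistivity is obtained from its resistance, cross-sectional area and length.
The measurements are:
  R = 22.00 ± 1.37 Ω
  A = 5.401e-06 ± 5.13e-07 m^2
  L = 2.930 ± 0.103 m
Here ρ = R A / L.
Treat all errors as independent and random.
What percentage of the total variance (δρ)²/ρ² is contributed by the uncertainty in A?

63.8%

(δρ/ρ)² = (1·δR/R)² + (1·δA/A)² + (-1·δL/L)²
  R term: (1×0.0623)² = 0.00388
  A term: (1×0.0950)² = 0.00902
  L term: (-1×0.0352)² = 0.00124
Total = 0.0141. Share from A = 0.00902/0.0141 = 0.638.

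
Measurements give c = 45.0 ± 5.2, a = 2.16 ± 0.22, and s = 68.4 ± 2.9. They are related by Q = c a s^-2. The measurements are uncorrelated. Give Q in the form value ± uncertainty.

0.0208 ± 0.00365

For a monomial Q ∝ c, a, s^-2, fractional errors add in quadrature:
  (1·δc/c)² = (1×0.116)² = 0.0134;  (1·δa/a)² = (1×0.102)² = 0.0104;  (-2·δs/s)² = (-2×0.0424)² = 0.00719
δQ/Q = √(0.0309) = 0.176
Q = 0.0208, so δQ = 0.176 × 0.0208 = 0.00365.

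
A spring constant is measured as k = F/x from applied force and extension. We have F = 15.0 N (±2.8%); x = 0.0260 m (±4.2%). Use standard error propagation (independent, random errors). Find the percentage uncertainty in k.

For a monomial k ∝ F, x^-1, fractional errors add in quadrature:
  (1·δF/F)² = (1×0.0280)² = 0.000784;  (-1·δx/x)² = (-1×0.0420)² = 0.00176
δk/k = √(0.00255) = 0.0505

5.05%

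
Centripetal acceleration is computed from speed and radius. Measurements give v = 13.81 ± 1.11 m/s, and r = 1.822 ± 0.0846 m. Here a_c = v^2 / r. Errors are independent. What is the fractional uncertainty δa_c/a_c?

a_c is a product of powers, so relative uncertainties combine in quadrature:
  (2·δv/v)² = (2×0.0804)² = 0.0258;  (-1·δr/r)² = (-1×0.0464)² = 0.00216
δa_c/a_c = √(0.0280) = 0.167

0.167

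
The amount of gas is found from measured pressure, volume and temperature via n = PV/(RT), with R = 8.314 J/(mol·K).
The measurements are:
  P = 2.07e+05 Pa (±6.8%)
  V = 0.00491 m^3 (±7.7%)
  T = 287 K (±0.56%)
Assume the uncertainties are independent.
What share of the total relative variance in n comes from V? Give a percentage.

(δn/n)² = (1·δP/P)² + (1·δV/V)² + (-1·δT/T)²
  P term: (1×0.0680)² = 0.00462
  V term: (1×0.0770)² = 0.00593
  T term: (-1×0.00560)² = 3.14e-05
Total = 0.0106. Share from V = 0.00593/0.0106 = 0.560.

56.0%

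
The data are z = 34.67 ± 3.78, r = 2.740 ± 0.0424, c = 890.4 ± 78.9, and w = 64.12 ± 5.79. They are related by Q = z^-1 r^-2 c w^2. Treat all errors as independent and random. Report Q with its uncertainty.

Each factor contributes (exponent × relative error)² to (δQ/Q)²:
  (-1·δz/z)² = (-1×0.109)² = 0.0119;  (-2·δr/r)² = (-2×0.0155)² = 0.000958;  (1·δc/c)² = (1×0.0886)² = 0.00785;  (2·δw/w)² = (2×0.0903)² = 0.0326
δQ/Q = √(0.0533) = 0.231
Q = 14060, so δQ = 0.231 × 14060 = 3250.

14060 ± 3250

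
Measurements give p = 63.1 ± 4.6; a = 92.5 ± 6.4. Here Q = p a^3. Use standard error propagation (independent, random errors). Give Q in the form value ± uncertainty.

(4.99 ± 1.10) × 10^7

Q is a product of powers, so relative uncertainties combine in quadrature:
  (1·δp/p)² = (1×0.0729)² = 0.00531;  (3·δa/a)² = (3×0.0692)² = 0.0431
δQ/Q = √(0.0484) = 0.220
Q = 4.99e+07, so δQ = 0.220 × 4.99e+07 = 1.1e+07.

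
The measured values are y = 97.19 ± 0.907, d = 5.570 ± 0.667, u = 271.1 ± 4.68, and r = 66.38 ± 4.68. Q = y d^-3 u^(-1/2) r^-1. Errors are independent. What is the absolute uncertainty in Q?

Since Q is a product/quotient, work with relative uncertainties:
  (1·δy/y)² = (1×0.00933)² = 8.71e-05;  (-3·δd/d)² = (-3×0.120)² = 0.129;  (−½·δu/u)² = (-0.5×0.0173)² = 7.45e-05;  (-1·δr/r)² = (-1×0.0705)² = 0.00497
δQ/Q = √(0.134) = 0.366
Q = 0.0005146, so δQ = 0.366 × 0.0005146 = 0.000189.

0.000189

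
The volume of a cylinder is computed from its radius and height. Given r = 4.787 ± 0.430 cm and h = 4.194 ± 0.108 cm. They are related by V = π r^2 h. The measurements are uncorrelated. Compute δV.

Relative error in a monomial: (δV/V)² = Σ (nᵢ · δxᵢ/xᵢ)².
  (2·δr/r)² = (2×0.0898)² = 0.0323;  (1·δh/h)² = (1×0.0258)² = 0.000663
δV/V = √(0.0329) = 0.181
V = 301.9 cm^3, so δV = 0.181 × 301.9 = 54.8 cm^3.

54.8 cm^3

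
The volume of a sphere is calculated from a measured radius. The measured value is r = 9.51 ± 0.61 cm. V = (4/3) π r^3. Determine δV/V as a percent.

V ∝ r^3, so δV/V = |3| · δr/r = 3 × 0.0641 = 0.192.

19.2%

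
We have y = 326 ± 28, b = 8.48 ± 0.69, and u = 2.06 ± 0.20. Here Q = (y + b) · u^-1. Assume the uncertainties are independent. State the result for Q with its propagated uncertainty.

Let w = y + b = 334. δw = √(δy² + δb²) = √(784 + 0.476) = 28.0, so δw/w = 0.0837.
Q is then a monomial in w, u:
δQ/Q = √((δw/w)² + (-1·δu/u)²) = √(0.00701 + 0.00943) = 0.128
Q = 162, so δQ = 0.128 × 162 = 20.8.

162 ± 20.8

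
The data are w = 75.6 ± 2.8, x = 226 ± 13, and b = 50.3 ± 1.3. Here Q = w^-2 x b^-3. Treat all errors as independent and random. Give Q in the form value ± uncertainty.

(3.11 ± 0.378) × 10^-7

Products/powers → add relative errors in quadrature, weighted by exponent:
  (-2·δw/w)² = (-2×0.0370)² = 0.00549;  (1·δx/x)² = (1×0.0575)² = 0.00331;  (-3·δb/b)² = (-3×0.0258)² = 0.00601
δQ/Q = √(0.0148) = 0.122
Q = 3.11e-07, so δQ = 0.122 × 3.11e-07 = 3.78e-08.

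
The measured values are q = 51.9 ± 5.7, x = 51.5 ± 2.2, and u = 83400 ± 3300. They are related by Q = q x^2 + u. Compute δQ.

Let p = q·x^2 = 1.38e+05. δp/p = √((1·δq/q)² + (2·δx/x)²) = √(0.0121 + 0.00730) = 0.139, so δp = 19200.
Q = p + u: δQ = √(δp² + δu²) = √(3.67e+08 + 1.09e+07) = 19400

19400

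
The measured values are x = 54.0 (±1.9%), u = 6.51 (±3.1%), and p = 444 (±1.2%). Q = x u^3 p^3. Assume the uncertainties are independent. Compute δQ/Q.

0.102

Since Q is a product/quotient, work with relative uncertainties:
  (1·δx/x)² = (1×0.0190)² = 0.000361;  (3·δu/u)² = (3×0.0310)² = 0.00865;  (3·δp/p)² = (3×0.0120)² = 0.00130
δQ/Q = √(0.0103) = 0.102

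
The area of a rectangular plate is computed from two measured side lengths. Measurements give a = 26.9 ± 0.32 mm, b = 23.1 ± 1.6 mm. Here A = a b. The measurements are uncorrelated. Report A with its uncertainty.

Each factor contributes (exponent × relative error)² to (δA/A)²:
  (1·δa/a)² = (1×0.0119)² = 0.000142;  (1·δb/b)² = (1×0.0693)² = 0.00480
δA/A = √(0.00494) = 0.0703
A = 621 mm^2, so δA = 0.0703 × 621 = 43.7 mm^2.

621 ± 43.7 mm^2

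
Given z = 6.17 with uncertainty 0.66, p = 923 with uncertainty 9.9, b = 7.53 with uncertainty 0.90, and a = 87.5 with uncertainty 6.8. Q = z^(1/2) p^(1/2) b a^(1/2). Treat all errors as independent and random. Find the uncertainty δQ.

Since Q is a product/quotient, work with relative uncertainties:
  (½·δz/z)² = (0.5×0.107)² = 0.00286;  (½·δp/p)² = (0.5×0.0107)² = 2.88e-05;  (1·δb/b)² = (1×0.120)² = 0.0143;  (½·δa/a)² = (0.5×0.0777)² = 0.00151
δQ/Q = √(0.0187) = 0.137
Q = 5320, so δQ = 0.137 × 5320 = 727.

727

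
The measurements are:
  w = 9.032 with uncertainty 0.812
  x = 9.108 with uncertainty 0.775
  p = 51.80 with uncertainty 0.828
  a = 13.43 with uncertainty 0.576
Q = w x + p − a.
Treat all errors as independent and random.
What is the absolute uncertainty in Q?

Let h = w·x = 82.26. δh/h = √((1·δw/w)² + (1·δx/x)²) = √(0.00808 + 0.00724) = 0.124, so δh = 10.2.
Q = h + p − a: δQ = √(δh² + δp² + δa²) = √(104 + 0.686 + 0.332) = 10.2

10.2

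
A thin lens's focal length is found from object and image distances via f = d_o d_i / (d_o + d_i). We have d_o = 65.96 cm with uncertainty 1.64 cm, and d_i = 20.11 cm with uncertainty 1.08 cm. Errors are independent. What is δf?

0.641 cm

∂f/∂d_o = (d_i/(d_o+d_i))² = 0.0546;  ∂f/∂d_i = (d_o/(d_o+d_i))² = 0.587
δf = √((∂f/∂d_o · δd_o)² + (∂f/∂d_i · δd_i)²) = √(0.00802 + 0.402) = 0.641 cm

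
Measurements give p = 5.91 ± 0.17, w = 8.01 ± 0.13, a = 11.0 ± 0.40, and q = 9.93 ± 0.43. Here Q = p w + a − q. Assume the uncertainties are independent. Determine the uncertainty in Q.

Let h = p·w = 47.3. δh/h = √((1·δp/p)² + (1·δw/w)²) = √(0.000827 + 0.000263) = 0.0330, so δh = 1.56.
Q = h + a − q: δQ = √(δh² + δa² + δq²) = √(2.44 + 0.160 + 0.185) = 1.67

1.67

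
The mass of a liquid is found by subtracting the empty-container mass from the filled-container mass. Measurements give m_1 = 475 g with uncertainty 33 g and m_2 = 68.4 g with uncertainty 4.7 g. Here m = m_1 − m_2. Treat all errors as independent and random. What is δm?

33.3 g

For a sum/difference, combine absolute errors in quadrature:
  (δm_1)² = 1090;  (δm_2)² = 22.1
δm = √(1110) = 33.3 g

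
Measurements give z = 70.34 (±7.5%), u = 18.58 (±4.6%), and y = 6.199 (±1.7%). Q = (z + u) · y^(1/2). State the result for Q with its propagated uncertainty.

Let w = z + u = 88.92. δw = √(δz² + δu²) = √(27.8 + 0.730) = 5.34, so δw/w = 0.0601.
Q is then a monomial in w, y:
δQ/Q = √((δw/w)² + (½·δy/y)²) = √(0.00361 + 7.23e-05) = 0.0607
Q = 221.4, so δQ = 0.0607 × 221.4 = 13.4.

221.4 ± 13.4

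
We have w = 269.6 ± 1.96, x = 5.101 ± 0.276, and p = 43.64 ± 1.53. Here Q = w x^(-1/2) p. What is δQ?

234

For a monomial Q ∝ w, x^(-1/2), p, fractional errors add in quadrature:
  (1·δw/w)² = (1×0.00727)² = 5.29e-05;  (−½·δx/x)² = (-0.5×0.0541)² = 0.000732;  (1·δp/p)² = (1×0.0351)² = 0.00123
δQ/Q = √(0.00201) = 0.0449
Q = 5209, so δQ = 0.0449 × 5209 = 234.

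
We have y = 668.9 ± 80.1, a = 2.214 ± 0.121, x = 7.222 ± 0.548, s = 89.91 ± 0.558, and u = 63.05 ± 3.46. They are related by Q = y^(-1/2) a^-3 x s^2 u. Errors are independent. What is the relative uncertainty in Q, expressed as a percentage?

Each factor contributes (exponent × relative error)² to (δQ/Q)²:
  (−½·δy/y)² = (-0.5×0.120)² = 0.00358;  (-3·δa/a)² = (-3×0.0547)² = 0.0269;  (1·δx/x)² = (1×0.0759)² = 0.00576;  (2·δs/s)² = (2×0.00621)² = 0.000154;  (1·δu/u)² = (1×0.0549)² = 0.00301
δQ/Q = √(0.0394) = 0.198

19.8%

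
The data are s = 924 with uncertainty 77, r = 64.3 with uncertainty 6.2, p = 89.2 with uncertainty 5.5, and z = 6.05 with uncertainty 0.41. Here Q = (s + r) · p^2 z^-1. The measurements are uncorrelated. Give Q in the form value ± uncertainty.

(1.30 ± 0.209) × 10^6

Let u = s + r = 988. δu = √(δs² + δr²) = √(5930 + 38.4) = 77.2, so δu/u = 0.0782.
Q is then a monomial in u, p, z:
δQ/Q = √((δu/u)² + (2·δp/p)² + (-1·δz/z)²) = √(0.00611 + 0.0152 + 0.00459) = 0.161
Q = 1.3e+06, so δQ = 0.161 × 1.3e+06 = 2.09e+05.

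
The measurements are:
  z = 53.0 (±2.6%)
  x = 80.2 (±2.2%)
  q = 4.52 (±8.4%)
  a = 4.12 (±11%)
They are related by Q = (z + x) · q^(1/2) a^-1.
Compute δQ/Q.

Let u = z + x = 133. δu = √(δz² + δx²) = √(1.90 + 3.11) = 2.24, so δu/u = 0.0168.
Q is then a monomial in u, q, a:
δQ/Q = √((δu/u)² + (½·δq/q)² + (-1·δa/a)²) = √(0.000282 + 0.00176 + 0.0121) = 0.119

0.119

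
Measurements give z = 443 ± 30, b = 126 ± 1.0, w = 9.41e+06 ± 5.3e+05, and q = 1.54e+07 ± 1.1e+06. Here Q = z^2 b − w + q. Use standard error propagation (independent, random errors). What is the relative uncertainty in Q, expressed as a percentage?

11.6%

Let p = z^2·b = 2.47e+07. δp/p = √((2·δz/z)² + (1·δb/b)²) = √(0.0183 + 6.3e-05) = 0.136, so δp = 3.35e+06.
Q = p − w + q: δQ = √(δp² + δw² + δq²) = √(1.13e+13 + 2.81e+11 + 1.21e+12) = 3.57e+06
Q = 3.07e+07, so δQ/Q = 3.57e+06/3.07e+07 = 0.116.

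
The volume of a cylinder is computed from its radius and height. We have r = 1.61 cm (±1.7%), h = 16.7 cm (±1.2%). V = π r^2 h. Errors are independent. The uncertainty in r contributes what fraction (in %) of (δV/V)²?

88.9%

(δV/V)² = (2·δr/r)² + (1·δh/h)²
  r term: (2×0.0170)² = 0.00116
  h term: (1×0.0120)² = 0.000144
Total = 0.00130. Share from r = 0.00116/0.00130 = 0.889.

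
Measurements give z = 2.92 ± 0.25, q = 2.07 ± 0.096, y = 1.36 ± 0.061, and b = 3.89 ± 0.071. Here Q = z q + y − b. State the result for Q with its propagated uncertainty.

Let p = z·q = 6.04. δp/p = √((1·δz/z)² + (1·δq/q)²) = √(0.00733 + 0.00215) = 0.0974, so δp = 0.589.
Q = p + y − b: δQ = √(δp² + δy² + δb²) = √(0.346 + 0.00372 + 0.00504) = 0.596
Q = 3.51.

3.51 ± 0.596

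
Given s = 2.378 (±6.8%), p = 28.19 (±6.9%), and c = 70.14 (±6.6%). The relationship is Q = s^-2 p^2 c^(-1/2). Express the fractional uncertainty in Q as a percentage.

Q is a product of powers, so relative uncertainties combine in quadrature:
  (-2·δs/s)² = (-2×0.0680)² = 0.0185;  (2·δp/p)² = (2×0.0690)² = 0.0190;  (−½·δc/c)² = (-0.5×0.0660)² = 0.00109
δQ/Q = √(0.0386) = 0.197

19.7%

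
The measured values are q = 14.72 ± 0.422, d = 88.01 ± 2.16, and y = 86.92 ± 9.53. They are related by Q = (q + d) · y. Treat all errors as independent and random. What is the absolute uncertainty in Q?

Let u = q + d = 102.7. δu = √(δq² + δd²) = √(0.178 + 4.67) = 2.20, so δu/u = 0.0214.
Q is then a monomial in u, y:
δQ/Q = √((δu/u)² + (1·δy/y)²) = √(0.000459 + 0.0120) = 0.112
Q = 8929, so δQ = 0.112 × 8929 = 998.

998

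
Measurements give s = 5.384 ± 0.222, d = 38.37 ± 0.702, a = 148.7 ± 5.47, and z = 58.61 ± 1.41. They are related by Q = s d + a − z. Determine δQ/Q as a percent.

Let p = s·d = 206.6. δp/p = √((1·δs/s)² + (1·δd/d)²) = √(0.00170 + 0.000335) = 0.0451, so δp = 9.32.
Q = p + a − z: δQ = √(δp² + δa² + δz²) = √(86.8 + 29.9 + 1.99) = 10.9
Q = 296.7, so δQ/Q = 10.9/296.7 = 0.0367.

3.67%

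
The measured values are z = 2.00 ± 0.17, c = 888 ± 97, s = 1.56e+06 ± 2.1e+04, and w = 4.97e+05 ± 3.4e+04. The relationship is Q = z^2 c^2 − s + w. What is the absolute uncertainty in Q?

Let p = z^2·c^2 = 3.15e+06. δp/p = √((2·δz/z)² + (2·δc/c)²) = √(0.0289 + 0.0477) = 0.277, so δp = 8.73e+05.
Q = p − s + w: δQ = √(δp² + δs² + δw²) = √(7.62e+11 + 4.41e+08 + 1.16e+09) = 8.74e+05

8.74e+05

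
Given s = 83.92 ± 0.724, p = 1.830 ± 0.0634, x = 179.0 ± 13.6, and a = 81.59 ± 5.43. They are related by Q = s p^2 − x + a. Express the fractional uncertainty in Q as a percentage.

Let w = s·p^2 = 281.0. δw/w = √((1·δs/s)² + (2·δp/p)²) = √(7.44e-05 + 0.00480) = 0.0698, so δw = 19.6.
Q = w − x + a: δQ = √(δw² + δx² + δa²) = √(385 + 185 + 29.5) = 24.5
Q = 183.6, so δQ/Q = 24.5/183.6 = 0.133.

13.3%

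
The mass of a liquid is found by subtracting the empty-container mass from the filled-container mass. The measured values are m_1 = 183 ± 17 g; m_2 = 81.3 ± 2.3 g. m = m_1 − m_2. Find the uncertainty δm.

17.2 g

m is a linear combination, so absolute uncertainties add in quadrature:
  (δm_1)² = 289;  (δm_2)² = 5.29
δm = √(294) = 17.2 g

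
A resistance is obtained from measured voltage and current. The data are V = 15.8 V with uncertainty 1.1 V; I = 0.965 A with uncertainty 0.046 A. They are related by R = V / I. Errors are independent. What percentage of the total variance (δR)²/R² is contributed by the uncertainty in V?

(δR/R)² = (1·δV/V)² + (-1·δI/I)²
  V term: (1×0.0696)² = 0.00485
  I term: (-1×0.0477)² = 0.00227
Total = 0.00712. Share from V = 0.00485/0.00712 = 0.681.

68.1%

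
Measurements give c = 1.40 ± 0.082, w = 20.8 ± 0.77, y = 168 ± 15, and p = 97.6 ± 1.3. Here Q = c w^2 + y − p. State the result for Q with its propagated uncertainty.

Let h = c·w^2 = 606. δh/h = √((1·δc/c)² + (2·δw/w)²) = √(0.00343 + 0.00548) = 0.0944, so δh = 57.2.
Q = h + y − p: δQ = √(δh² + δy² + δp²) = √(3270 + 225 + 1.69) = 59.1
Q = 676.

676 ± 59.1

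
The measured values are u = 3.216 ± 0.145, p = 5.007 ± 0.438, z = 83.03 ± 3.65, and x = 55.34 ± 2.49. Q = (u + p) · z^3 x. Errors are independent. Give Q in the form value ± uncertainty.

Let w = u + p = 8.223. δw = √(δu² + δp²) = √(0.0210 + 0.192) = 0.461, so δw/w = 0.0561.
Q is then a monomial in w, z, x:
δQ/Q = √((δw/w)² + (3·δz/z)² + (1·δx/x)²) = √(0.00315 + 0.0174 + 0.00202) = 0.150
Q = 2.605e+08, so δQ = 0.150 × 2.605e+08 = 3.91e+07.

(2.605 ± 0.391) × 10^8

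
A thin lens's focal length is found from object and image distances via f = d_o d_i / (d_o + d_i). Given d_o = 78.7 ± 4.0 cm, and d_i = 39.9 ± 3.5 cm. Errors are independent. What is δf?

∂f/∂d_o = (d_i/(d_o+d_i))² = 0.113;  ∂f/∂d_i = (d_o/(d_o+d_i))² = 0.440
δf = √((∂f/∂d_o · δd_o)² + (∂f/∂d_i · δd_i)²) = √(0.205 + 2.38) = 1.61 cm

1.61 cm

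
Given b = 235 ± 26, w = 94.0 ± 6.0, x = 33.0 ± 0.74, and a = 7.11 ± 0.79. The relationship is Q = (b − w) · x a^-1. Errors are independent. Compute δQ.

144

Let u = b − w = 141. δu = √(δb² + δw²) = √(676 + 36.0) = 26.7, so δu/u = 0.189.
Q is then a monomial in u, x, a:
δQ/Q = √((δu/u)² + (1·δx/x)² + (-1·δa/a)²) = √(0.0358 + 0.000503 + 0.0123) = 0.221
Q = 654, so δQ = 0.221 × 654 = 144.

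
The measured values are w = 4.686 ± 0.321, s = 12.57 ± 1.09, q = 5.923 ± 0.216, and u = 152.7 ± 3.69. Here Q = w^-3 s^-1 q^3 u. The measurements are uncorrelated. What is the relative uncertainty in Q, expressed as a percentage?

Since Q is a product/quotient, work with relative uncertainties:
  (-3·δw/w)² = (-3×0.0685)² = 0.0422;  (-1·δs/s)² = (-1×0.0867)² = 0.00752;  (3·δq/q)² = (3×0.0365)² = 0.0120;  (1·δu/u)² = (1×0.0242)² = 0.000584
δQ/Q = √(0.0623) = 0.250

25.0%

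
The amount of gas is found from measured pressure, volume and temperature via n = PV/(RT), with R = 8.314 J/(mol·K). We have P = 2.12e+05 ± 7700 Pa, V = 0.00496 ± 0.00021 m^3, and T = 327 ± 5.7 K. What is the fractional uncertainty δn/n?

0.0584

Relative error in a monomial: (δn/n)² = Σ (nᵢ · δxᵢ/xᵢ)².
  (1·δP/P)² = (1×0.0363)² = 0.00132;  (1·δV/V)² = (1×0.0423)² = 0.00179;  (-1·δT/T)² = (-1×0.0174)² = 0.000304
δn/n = √(0.00342) = 0.0584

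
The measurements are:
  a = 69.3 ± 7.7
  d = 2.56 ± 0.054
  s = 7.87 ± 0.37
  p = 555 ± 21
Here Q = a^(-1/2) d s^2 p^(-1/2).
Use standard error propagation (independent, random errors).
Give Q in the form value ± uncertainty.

For a monomial Q ∝ a^(-1/2), d, s^2, p^(-1/2), fractional errors add in quadrature:
  (−½·δa/a)² = (-0.5×0.111)² = 0.00309;  (1·δd/d)² = (1×0.0211)² = 0.000445;  (2·δs/s)² = (2×0.0470)² = 0.00884;  (−½·δp/p)² = (-0.5×0.0378)² = 0.000358
δQ/Q = √(0.0127) = 0.113
Q = 0.808, so δQ = 0.113 × 0.808 = 0.0912.

0.808 ± 0.0912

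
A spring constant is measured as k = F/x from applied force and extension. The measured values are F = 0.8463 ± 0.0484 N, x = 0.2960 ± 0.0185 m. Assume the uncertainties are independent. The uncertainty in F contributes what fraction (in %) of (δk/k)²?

(δk/k)² = (1·δF/F)² + (-1·δx/x)²
  F term: (1×0.0572)² = 0.00327
  x term: (-1×0.0625)² = 0.00391
Total = 0.00718. Share from F = 0.00327/0.00718 = 0.456.

45.6%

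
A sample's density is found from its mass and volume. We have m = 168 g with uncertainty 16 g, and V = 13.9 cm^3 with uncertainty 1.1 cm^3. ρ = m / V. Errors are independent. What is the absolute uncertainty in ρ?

Each factor contributes (exponent × relative error)² to (δρ/ρ)²:
  (1·δm/m)² = (1×0.0952)² = 0.00907;  (-1·δV/V)² = (-1×0.0791)² = 0.00626
δρ/ρ = √(0.0153) = 0.124
ρ = 12.1 g/cm^3, so δρ = 0.124 × 12.1 = 1.50 g/cm^3.

1.50 g/cm^3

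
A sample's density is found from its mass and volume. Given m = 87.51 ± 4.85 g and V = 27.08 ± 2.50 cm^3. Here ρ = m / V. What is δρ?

0.348 g/cm^3

Relative error in a monomial: (δρ/ρ)² = Σ (nᵢ · δxᵢ/xᵢ)².
  (1·δm/m)² = (1×0.0554)² = 0.00307;  (-1·δV/V)² = (-1×0.0923)² = 0.00852
δρ/ρ = √(0.0116) = 0.108
ρ = 3.232 g/cm^3, so δρ = 0.108 × 3.232 = 0.348 g/cm^3.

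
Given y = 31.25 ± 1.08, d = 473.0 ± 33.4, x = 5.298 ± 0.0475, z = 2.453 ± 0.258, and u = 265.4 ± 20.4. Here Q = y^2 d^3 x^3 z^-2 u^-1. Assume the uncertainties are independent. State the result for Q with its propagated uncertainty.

(9.623 ± 3.05) × 10^9

Products/powers → add relative errors in quadrature, weighted by exponent:
  (2·δy/y)² = (2×0.0346)² = 0.00478;  (3·δd/d)² = (3×0.0706)² = 0.0449;  (3·δx/x)² = (3×0.00897)² = 0.000723;  (-2·δz/z)² = (-2×0.105)² = 0.0442;  (-1·δu/u)² = (-1×0.0769)² = 0.00591
δQ/Q = √(0.101) = 0.317
Q = 9.623e+09, so δQ = 0.317 × 9.623e+09 = 3.05e+09.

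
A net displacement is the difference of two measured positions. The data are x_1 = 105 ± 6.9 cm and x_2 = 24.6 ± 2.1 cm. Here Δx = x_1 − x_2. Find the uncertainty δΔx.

7.21 cm

For a sum/difference, combine absolute errors in quadrature:
  (δx_1)² = 47.6;  (δx_2)² = 4.41
δΔx = √(52.0) = 7.21 cm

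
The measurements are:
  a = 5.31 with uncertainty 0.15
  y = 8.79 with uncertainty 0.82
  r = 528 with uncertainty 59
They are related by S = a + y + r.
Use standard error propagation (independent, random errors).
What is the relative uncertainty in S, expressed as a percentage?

Sums and differences: (δS)² = Σ (cᵢ δxᵢ)².
  (δa)² = 0.0225;  (δy)² = 0.672;  (δr)² = 3480
δS = √(3480) = 59.0
S = 542, so δS/S = 59.0/542 = 0.109.

10.9%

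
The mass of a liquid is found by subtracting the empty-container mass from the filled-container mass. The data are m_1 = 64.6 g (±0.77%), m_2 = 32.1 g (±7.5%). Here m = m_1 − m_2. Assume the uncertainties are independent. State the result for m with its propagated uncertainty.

Sums and differences: (δm)² = Σ (cᵢ δxᵢ)².
  (δm_1)² = 0.247;  (δm_2)² = 5.80
δm = √(6.04) = 2.46 g
m = 32.5 g.

32.5 ± 2.46 g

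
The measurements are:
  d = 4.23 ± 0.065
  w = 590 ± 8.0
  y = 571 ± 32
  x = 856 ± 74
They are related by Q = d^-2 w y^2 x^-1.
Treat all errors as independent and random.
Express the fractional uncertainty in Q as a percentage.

14.5%

Q is a product of powers, so relative uncertainties combine in quadrature:
  (-2·δd/d)² = (-2×0.0154)² = 0.000945;  (1·δw/w)² = (1×0.0136)² = 0.000184;  (2·δy/y)² = (2×0.0560)² = 0.0126;  (-1·δx/x)² = (-1×0.0864)² = 0.00747
δQ/Q = √(0.0212) = 0.145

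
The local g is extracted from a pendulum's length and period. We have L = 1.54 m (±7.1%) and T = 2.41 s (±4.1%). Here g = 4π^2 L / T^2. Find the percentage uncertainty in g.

g is a product of powers, so relative uncertainties combine in quadrature:
  (1·δL/L)² = (1×0.0710)² = 0.00504;  (-2·δT/T)² = (-2×0.0410)² = 0.00672
δg/g = √(0.0118) = 0.108

10.8%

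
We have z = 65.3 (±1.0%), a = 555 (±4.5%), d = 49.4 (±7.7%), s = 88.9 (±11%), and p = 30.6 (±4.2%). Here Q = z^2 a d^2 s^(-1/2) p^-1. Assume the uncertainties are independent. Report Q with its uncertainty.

(2.00 ± 0.352) × 10^7

Relative error in a monomial: (δQ/Q)² = Σ (nᵢ · δxᵢ/xᵢ)².
  (2·δz/z)² = (2×0.0100)² = 0.000400;  (1·δa/a)² = (1×0.0450)² = 0.00202;  (2·δd/d)² = (2×0.0770)² = 0.0237;  (−½·δs/s)² = (-0.5×0.110)² = 0.00302;  (-1·δp/p)² = (-1×0.0420)² = 0.00176
δQ/Q = √(0.0309) = 0.176
Q = 2e+07, so δQ = 0.176 × 2e+07 = 3.52e+06.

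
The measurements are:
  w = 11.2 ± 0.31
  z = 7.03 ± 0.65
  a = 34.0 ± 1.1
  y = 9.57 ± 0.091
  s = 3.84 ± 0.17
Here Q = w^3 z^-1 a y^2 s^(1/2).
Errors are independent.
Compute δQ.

Each factor contributes (exponent × relative error)² to (δQ/Q)²:
  (3·δw/w)² = (3×0.0277)² = 0.00689;  (-1·δz/z)² = (-1×0.0925)² = 0.00855;  (1·δa/a)² = (1×0.0324)² = 0.00105;  (2·δy/y)² = (2×0.00951)² = 0.000362;  (½·δs/s)² = (0.5×0.0443)² = 0.000490
δQ/Q = √(0.0173) = 0.132
Q = 1.22e+06, so δQ = 0.132 × 1.22e+06 = 1.61e+05.

1.61e+05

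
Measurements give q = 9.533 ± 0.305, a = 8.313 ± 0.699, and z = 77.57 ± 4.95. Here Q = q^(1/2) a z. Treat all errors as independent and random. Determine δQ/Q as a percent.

For a monomial Q ∝ q^(1/2), a, z, fractional errors add in quadrature:
  (½·δq/q)² = (0.5×0.0320)² = 0.000256;  (1·δa/a)² = (1×0.0841)² = 0.00707;  (1·δz/z)² = (1×0.0638)² = 0.00407
δQ/Q = √(0.0114) = 0.107

10.7%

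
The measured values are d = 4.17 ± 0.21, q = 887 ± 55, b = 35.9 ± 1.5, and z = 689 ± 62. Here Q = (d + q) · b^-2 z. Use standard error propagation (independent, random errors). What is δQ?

65.5

Let u = d + q = 891. δu = √(δd² + δq²) = √(0.0441 + 3020) = 55.0, so δu/u = 0.0617.
Q is then a monomial in u, b, z:
δQ/Q = √((δu/u)² + (-2·δb/b)² + (1·δz/z)²) = √(0.00381 + 0.00698 + 0.00810) = 0.137
Q = 476, so δQ = 0.137 × 476 = 65.5.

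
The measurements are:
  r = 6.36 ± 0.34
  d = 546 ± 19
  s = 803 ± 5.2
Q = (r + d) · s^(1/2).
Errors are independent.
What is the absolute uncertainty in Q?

541

Let u = r + d = 552. δu = √(δr² + δd²) = √(0.116 + 361) = 19.0, so δu/u = 0.0344.
Q is then a monomial in u, s:
δQ/Q = √((δu/u)² + (½·δs/s)²) = √(0.00118 + 1.05e-05) = 0.0346
Q = 15700, so δQ = 0.0346 × 15700 = 541.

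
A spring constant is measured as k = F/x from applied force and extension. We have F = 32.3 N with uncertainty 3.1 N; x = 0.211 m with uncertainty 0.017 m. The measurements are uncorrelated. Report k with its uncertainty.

Relative error in a monomial: (δk/k)² = Σ (nᵢ · δxᵢ/xᵢ)².
  (1·δF/F)² = (1×0.0960)² = 0.00921;  (-1·δx/x)² = (-1×0.0806)² = 0.00649
δk/k = √(0.0157) = 0.125
k = 153 N/m, so δk = 0.125 × 153 = 19.2 N/m.

153 ± 19.2 N/m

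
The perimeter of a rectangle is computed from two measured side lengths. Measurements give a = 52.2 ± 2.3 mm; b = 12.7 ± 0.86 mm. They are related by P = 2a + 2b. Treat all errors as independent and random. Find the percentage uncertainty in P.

Each term contributes (cᵢ δxᵢ)² to (δP)²:
  (2·δa)² = 21.2;  (2·δb)² = 2.96
δP = √(24.1) = 4.91 mm
P = 130 mm, so δP/P = 4.91/130 = 0.0378.

3.78%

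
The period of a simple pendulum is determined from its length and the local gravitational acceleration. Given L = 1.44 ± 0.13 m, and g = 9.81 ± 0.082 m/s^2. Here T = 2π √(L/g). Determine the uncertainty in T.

Since T is a product/quotient, work with relative uncertainties:
  (½·δL/L)² = (0.5×0.0903)² = 0.00204;  (−½·δg/g)² = (-0.5×0.00836)² = 1.75e-05
δT/T = √(0.00205) = 0.0453
T = 2.41 s, so δT = 0.0453 × 2.41 = 0.109 s.

0.109 s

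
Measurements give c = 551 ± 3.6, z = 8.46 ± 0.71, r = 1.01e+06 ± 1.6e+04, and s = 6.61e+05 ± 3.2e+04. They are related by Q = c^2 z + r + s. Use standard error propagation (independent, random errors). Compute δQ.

2.21e+05

Let p = c^2·z = 2.57e+06. δp/p = √((2·δc/c)² + (1·δz/z)²) = √(0.000171 + 0.00704) = 0.0849, so δp = 2.18e+05.
Q = p + r + s: δQ = √(δp² + δr² + δs²) = √(4.76e+10 + 2.56e+08 + 1.02e+09) = 2.21e+05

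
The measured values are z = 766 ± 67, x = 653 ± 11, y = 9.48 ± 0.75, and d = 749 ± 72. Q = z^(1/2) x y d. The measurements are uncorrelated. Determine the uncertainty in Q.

Products/powers → add relative errors in quadrature, weighted by exponent:
  (½·δz/z)² = (0.5×0.0875)² = 0.00191;  (1·δx/x)² = (1×0.0168)² = 0.000284;  (1·δy/y)² = (1×0.0791)² = 0.00626;  (1·δd/d)² = (1×0.0961)² = 0.00924
δQ/Q = √(0.0177) = 0.133
Q = 1.28e+08, so δQ = 0.133 × 1.28e+08 = 1.71e+07.

1.71e+07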